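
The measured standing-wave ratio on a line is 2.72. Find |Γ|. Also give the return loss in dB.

|Γ| ≈ 0.462; return loss ≈ 6.7 dB

|Γ| = (S − 1)/(S + 1) = (2.72 − 1)/(2.72 + 1) = 1.72/3.72
RL = −20·log₁₀|Γ| = −20·log₁₀(0.462)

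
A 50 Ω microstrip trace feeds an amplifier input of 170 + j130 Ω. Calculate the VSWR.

Γ = (Z_L − Z_0)/(Z_L + Z_0) = (120 + j130)/(220 + j130)
|Γ| = 177/256 = 0.692
VSWR = (1 + |Γ|)/(1 − |Γ|) = 1.69/0.308

VSWR ≈ 5.5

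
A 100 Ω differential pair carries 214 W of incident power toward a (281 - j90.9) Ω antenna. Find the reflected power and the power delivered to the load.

P_reflected ≈ 57.2 W; P_delivered ≈ 157 W

|Γ| = |(181 − j90.9)/(381 − j90.9)| = 0.517
|Γ|² = 0.267
P_refl = |Γ|²·P_inc = 57.2 W, P_del = (1 − |Γ|²)·P_inc = 157 W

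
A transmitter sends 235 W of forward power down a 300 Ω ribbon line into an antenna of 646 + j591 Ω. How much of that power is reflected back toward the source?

|Γ| = |(346 + j591)/(946 + j591)| = 0.614
|Γ|² = 0.377
P_refl = |Γ|²·P_inc = 88.6 W, P_del = (1 − |Γ|²)·P_inc = 146 W

P_reflected ≈ 88.6 W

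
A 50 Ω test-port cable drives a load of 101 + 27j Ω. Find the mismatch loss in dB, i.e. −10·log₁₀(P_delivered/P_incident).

Γ = (51 + j27)/(151 + j27), |Γ| = 0.376
|Γ|² = 0.142, so P_del/P_inc = 1 − |Γ|² = 0.858
ML = −10·log₁₀(1 − |Γ|²)

mismatch loss ≈ 0.663 dB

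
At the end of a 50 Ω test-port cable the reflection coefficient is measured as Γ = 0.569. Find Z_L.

Z_L ≈ 182 Ω

Z_L = Z_0·(1 + Γ)/(1 − Γ) = 50·(1.57)/(0.431)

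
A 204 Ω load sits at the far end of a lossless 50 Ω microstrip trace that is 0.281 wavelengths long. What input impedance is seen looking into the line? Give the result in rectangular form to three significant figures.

βl = 2π × 0.281 = 101°
tan(βl) = tan(101°) = -5.07
Z_in = Z_0·(Z_L + jZ_0·tanβl)/(Z_0 + jZ_L·tanβl)
     = 50·(204 − j253)/(50 − j1030)

Z_in ≈ 12.7 + j9.25 Ω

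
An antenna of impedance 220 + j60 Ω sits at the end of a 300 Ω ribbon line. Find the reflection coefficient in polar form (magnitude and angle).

Γ ≈ 0.191 ∠ 137°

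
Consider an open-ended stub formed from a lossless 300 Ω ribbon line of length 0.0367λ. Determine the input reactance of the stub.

X_in ≈ -1280 Ω (capacitive)

βl = 2π × 0.0367 = 13.2°
tan(βl) = 0.235
For an open-ended stub, Z_in = −jZ_0·cot(βl) = −jZ_0/tan(βl)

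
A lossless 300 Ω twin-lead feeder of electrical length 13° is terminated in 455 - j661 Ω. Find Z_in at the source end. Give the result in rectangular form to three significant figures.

Z_in ≈ 200 − j439 Ω

tan(βl) = tan(13°) = 0.231
Z_in = Z_0·(Z_L + jZ_0·tanβl)/(Z_0 + jZ_L·tanβl)
     = 300·(455 − j592)/(453 + j105)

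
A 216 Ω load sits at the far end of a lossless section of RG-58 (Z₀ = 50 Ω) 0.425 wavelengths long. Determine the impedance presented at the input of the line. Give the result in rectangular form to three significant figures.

Z_in ≈ 46.5 + j77 Ω

βl = 2π × 0.425 = 153°
tan(βl) = tan(153°) = -0.51
Z_in = Z_0·(Z_L + jZ_0·tanβl)/(Z_0 + jZ_L·tanβl)
     = 50·(216 − j25.5)/(50 − j110)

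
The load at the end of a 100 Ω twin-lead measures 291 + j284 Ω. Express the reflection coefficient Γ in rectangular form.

Γ = (Z_L − Z_0)/(Z_L + Z_0) = (191 + j284)/(391 + j284)

Γ ≈ 0.665 + j0.243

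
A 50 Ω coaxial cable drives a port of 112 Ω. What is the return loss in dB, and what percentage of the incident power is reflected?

RL ≈ 8.34 dB; 14.6% of incident power reflected

Γ = (112 − 50)/(112 + 50) = 0.383
RL = −20·log₁₀(0.383) = 8.34 dB
P_refl/P_inc = |Γ|² = 0.146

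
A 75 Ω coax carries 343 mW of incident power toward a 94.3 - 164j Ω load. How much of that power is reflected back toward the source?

P_reflected ≈ 168 mW

|Γ| = |(19.3 − j164)/(169.3 − j164)| = 0.701
|Γ|² = 0.491
P_refl = |Γ|²·P_inc = 168 mW, P_del = (1 − |Γ|²)·P_inc = 175 mW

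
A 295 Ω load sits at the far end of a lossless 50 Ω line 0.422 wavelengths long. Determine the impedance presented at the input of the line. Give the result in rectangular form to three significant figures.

βl = 2π × 0.422 = 152°
tan(βl) = tan(152°) = -0.534
Z_in = Z_0·(Z_L + jZ_0·tanβl)/(Z_0 + jZ_L·tanβl)
     = 50·(295 − j26.7)/(50 − j157)

Z_in ≈ 34.7 + j82.7 Ω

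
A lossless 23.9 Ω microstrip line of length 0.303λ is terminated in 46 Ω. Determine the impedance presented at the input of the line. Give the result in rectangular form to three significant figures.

Z_in ≈ 13.5 + j5.85 Ω

βl = 2π × 0.303 = 109°
tan(βl) = tan(109°) = -2.89
Z_in = Z_0·(Z_L + jZ_0·tanβl)/(Z_0 + jZ_L·tanβl)
     = 23.9·(46 − j69.1)/(23.9 − j133)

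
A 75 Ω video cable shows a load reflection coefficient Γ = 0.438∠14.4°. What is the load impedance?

Z_L ≈ 177 + j47.6 Ω

Z_L = Z_0·(1 + Γ)/(1 − Γ) = 75·(1.42 + j0.109)/(0.576 − j0.109)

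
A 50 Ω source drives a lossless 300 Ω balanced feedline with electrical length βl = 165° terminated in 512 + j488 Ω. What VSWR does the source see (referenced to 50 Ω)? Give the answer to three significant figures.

VSWR ≈ 15.8

tan(βl) = -0.268
Z_in = Z_0·(Z_L + jZ_0·tanβl)/(Z_0 + jZ_L·tanβl) = 242 + j361 Ω
Γ_s = (Z_in − Z_s)/(Z_in + Z_s) = (192 + j361)/(292 + j361), |Γ_s| = 0.881
VSWR = (1 + |Γ_s|)/(1 − |Γ_s|)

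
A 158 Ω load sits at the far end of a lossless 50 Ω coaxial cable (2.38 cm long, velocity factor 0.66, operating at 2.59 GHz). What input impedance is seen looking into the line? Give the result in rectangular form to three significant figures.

Z_in ≈ 18.1 + j18 Ω

λ = v/f = 0.66·c / 2.59 GHz = 0.0764 m
βl = 2π·l/λ = 2π × 0.311 = 112°
tan(βl) = tan(112°) = -2.47
Z_in = Z_0·(Z_L + jZ_0·tanβl)/(Z_0 + jZ_L·tanβl)
     = 50·(158 − j123)/(50 − j390)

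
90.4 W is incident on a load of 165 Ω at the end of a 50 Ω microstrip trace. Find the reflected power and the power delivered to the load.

P_reflected ≈ 25.9 W; P_delivered ≈ 64.5 W

Γ = (165 − 50)/(165 + 50) = 0.535
|Γ|² = 0.286
P_refl = |Γ|²·P_inc = 25.9 W, P_del = (1 − |Γ|²)·P_inc = 64.5 W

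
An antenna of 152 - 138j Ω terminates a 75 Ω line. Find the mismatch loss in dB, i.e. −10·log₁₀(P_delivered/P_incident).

Γ = (77 − j138)/(227 − j138), |Γ| = 0.595
|Γ|² = 0.354, so P_del/P_inc = 1 − |Γ|² = 0.646
ML = −10·log₁₀(1 − |Γ|²)

mismatch loss ≈ 1.9 dB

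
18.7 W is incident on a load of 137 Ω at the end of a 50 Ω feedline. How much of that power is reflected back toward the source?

P_reflected ≈ 4.05 W

Γ = (137 − 50)/(137 + 50) = 0.465
|Γ|² = 0.216
P_refl = |Γ|²·P_inc = 4.05 W, P_del = (1 − |Γ|²)·P_inc = 14.7 W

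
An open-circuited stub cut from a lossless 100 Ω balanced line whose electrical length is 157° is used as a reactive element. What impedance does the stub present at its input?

tan(βl) = -0.424
For an open-circuited stub, Z_in = −jZ_0·cot(βl) = −jZ_0/tan(βl)

Z_in ≈ +j236 Ω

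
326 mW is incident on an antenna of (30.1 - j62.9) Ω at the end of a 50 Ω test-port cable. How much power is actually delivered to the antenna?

P_delivered ≈ 189 mW

|Γ| = |(-19.9 − j62.9)/(80.1 − j62.9)| = 0.648
|Γ|² = 0.42
P_refl = |Γ|²·P_inc = 137 mW, P_del = (1 − |Γ|²)·P_inc = 189 mW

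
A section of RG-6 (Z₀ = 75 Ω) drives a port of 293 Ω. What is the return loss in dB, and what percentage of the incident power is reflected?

Γ = (293 − 75)/(293 + 75) = 0.592
RL = −20·log₁₀(0.592) = 4.55 dB
P_refl/P_inc = |Γ|² = 0.351

RL ≈ 4.55 dB; 35.1% of incident power reflected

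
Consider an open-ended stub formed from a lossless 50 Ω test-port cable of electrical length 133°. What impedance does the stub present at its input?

Z_in ≈ +j46.6 Ω

tan(βl) = -1.07
For an open-ended stub, Z_in = −jZ_0·cot(βl) = −jZ_0/tan(βl)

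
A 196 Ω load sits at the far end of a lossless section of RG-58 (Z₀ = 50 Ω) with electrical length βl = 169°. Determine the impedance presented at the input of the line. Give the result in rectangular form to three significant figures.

tan(βl) = tan(169°) = -0.194
Z_in = Z_0·(Z_L + jZ_0·tanβl)/(Z_0 + jZ_L·tanβl)
     = 50·(196 − j9.72)/(50 − j38.1)

Z_in ≈ 129 + j88.3 Ω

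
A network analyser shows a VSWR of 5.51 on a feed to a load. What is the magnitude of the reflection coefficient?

|Γ| = (S − 1)/(S + 1) = (5.51 − 1)/(5.51 + 1) = 4.51/6.51

|Γ| ≈ 0.693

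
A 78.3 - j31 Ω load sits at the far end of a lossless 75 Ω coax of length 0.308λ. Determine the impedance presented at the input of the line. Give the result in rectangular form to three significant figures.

Z_in ≈ 82.2 + j31.1 Ω

βl = 2π × 0.308 = 111°
tan(βl) = tan(111°) = -2.62
Z_in = Z_0·(Z_L + jZ_0·tanβl)/(Z_0 + jZ_L·tanβl)
     = 75·(78.3 − j228)/(-6.27 − j205)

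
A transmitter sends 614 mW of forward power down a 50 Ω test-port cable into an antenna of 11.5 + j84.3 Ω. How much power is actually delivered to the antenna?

P_delivered ≈ 130 mW

|Γ| = |(-38.5 + j84.3)/(61.5 + j84.3)| = 0.888
|Γ|² = 0.789
P_refl = |Γ|²·P_inc = 484 mW, P_del = (1 − |Γ|²)·P_inc = 130 mW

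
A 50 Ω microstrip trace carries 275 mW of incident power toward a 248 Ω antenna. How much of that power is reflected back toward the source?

P_reflected ≈ 121 mW

Γ = (248 − 50)/(248 + 50) = 0.664
|Γ|² = 0.441
P_refl = |Γ|²·P_inc = 121 mW, P_del = (1 − |Γ|²)·P_inc = 154 mW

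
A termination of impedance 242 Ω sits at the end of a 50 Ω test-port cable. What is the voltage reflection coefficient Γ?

Γ = (Z_L − Z_0)/(Z_L + Z_0) = (242 − 50)/(242 + 50) = 192/292

Γ = 0.658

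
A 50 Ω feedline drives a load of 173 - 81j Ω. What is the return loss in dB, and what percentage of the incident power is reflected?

RL ≈ 4.14 dB; 38.5% of incident power reflected

Γ = (123 − j81)/(223 − j81), |Γ| = 0.621
RL = −20·log₁₀(0.621) = 4.14 dB
P_refl/P_inc = |Γ|² = 0.385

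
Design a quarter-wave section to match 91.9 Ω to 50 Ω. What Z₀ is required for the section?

Z_qwt ≈ 67.8 Ω

Z_qwt = √(Z_0·R_L) = √(50 × 91.9) = √4595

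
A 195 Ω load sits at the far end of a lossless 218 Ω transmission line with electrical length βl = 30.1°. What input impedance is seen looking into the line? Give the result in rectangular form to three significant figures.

tan(βl) = tan(30.1°) = 0.58
Z_in = Z_0·(Z_L + jZ_0·tanβl)/(Z_0 + jZ_L·tanβl)
     = 218·(195 + j126)/(218 + j113)

Z_in ≈ 205 + j19.9 Ω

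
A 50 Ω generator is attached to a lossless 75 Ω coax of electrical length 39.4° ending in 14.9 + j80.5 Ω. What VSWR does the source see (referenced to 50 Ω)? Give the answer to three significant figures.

tan(βl) = 0.821
Z_in = Z_0·(Z_L + jZ_0·tanβl)/(Z_0 + jZ_L·tanβl) = 614 + j354 Ω
Γ_s = (Z_in − Z_s)/(Z_in + Z_s) = (564 + j354)/(664 + j354), |Γ_s| = 0.885
VSWR = (1 + |Γ_s|)/(1 − |Γ_s|)

VSWR ≈ 16.4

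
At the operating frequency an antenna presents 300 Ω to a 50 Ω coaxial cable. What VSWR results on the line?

Γ = (300 − 50)/(300 + 50) = 0.714
VSWR = (1 + 0.714)/(1 − 0.714)

VSWR ≈ 6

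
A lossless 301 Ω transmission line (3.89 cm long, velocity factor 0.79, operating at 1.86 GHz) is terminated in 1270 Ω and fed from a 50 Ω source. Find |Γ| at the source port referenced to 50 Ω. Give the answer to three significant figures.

|Γ| ≈ 0.644

λ = v/f = 0.79·c / 1.86 GHz = 0.127 m
βl = 2π·l/λ = 2π × 0.305 = 110°
tan(βl) = -2.76
Z_in = Z_0·(Z_L + jZ_0·tanβl)/(Z_0 + jZ_L·tanβl) = 80.1 + j102 Ω
Γ_s = (Z_in − Z_s)/(Z_in + Z_s) = (30.1 + j102)/(130 + j102), |Γ_s| = 0.644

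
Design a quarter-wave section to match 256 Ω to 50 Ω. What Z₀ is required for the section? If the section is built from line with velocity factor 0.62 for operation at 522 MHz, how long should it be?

Z_qwt ≈ 113 Ω; length ≈ 8.91 cm

Z_qwt = √(Z_0·R_L) = √(50 × 256) = √12800
λ = 0.62·c/f = 0.356 m, so l = λ/4 = 0.0891 m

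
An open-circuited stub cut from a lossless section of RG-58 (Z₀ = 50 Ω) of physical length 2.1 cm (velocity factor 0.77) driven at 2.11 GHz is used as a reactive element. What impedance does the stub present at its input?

λ = v/f = 0.77·c / 2.11 GHz = 0.109 m
βl = 2π·l/λ = 2π × 0.192 = 69.1°
tan(βl) = 2.61
For an open-circuited stub, Z_in = −jZ_0·cot(βl) = −jZ_0/tan(βl)

Z_in ≈ −j19.1 Ω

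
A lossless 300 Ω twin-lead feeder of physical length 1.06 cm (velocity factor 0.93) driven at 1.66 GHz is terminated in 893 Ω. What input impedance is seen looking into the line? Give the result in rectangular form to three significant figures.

λ = v/f = 0.93·c / 1.66 GHz = 0.168 m
βl = 2π·l/λ = 2π × 0.0631 = 22.7°
tan(βl) = tan(22.7°) = 0.418
Z_in = Z_0·(Z_L + jZ_0·tanβl)/(Z_0 + jZ_L·tanβl)
     = 300·(893 + j126)/(300 + j374)

Z_in ≈ 411 − j387 Ω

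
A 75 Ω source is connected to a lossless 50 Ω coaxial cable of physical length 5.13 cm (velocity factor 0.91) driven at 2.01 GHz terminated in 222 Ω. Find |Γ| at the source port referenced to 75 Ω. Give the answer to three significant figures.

|Γ| ≈ 0.654

λ = v/f = 0.91·c / 2.01 GHz = 0.136 m
βl = 2π·l/λ = 2π × 0.378 = 136°
tan(βl) = -0.967
Z_in = Z_0·(Z_L + jZ_0·tanβl)/(Z_0 + jZ_L·tanβl) = 22.1 + j46.6 Ω
Γ_s = (Z_in − Z_s)/(Z_in + Z_s) = (-52.9 + j46.6)/(97.1 + j46.6), |Γ_s| = 0.654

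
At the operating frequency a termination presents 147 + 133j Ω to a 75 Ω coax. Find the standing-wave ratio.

Γ = (Z_L − Z_0)/(Z_L + Z_0) = (72 + j133)/(222 + j133)
|Γ| = 151/259 = 0.584
VSWR = (1 + |Γ|)/(1 − |Γ|) = 1.58/0.416

VSWR ≈ 3.81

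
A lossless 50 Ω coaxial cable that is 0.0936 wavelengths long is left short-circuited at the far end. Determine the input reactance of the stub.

βl = 2π × 0.0936 = 33.7°
tan(βl) = 0.667
For a short-circuited stub, Z_in = jZ_0·tan(βl)

X_in ≈ 33.3 Ω (inductive)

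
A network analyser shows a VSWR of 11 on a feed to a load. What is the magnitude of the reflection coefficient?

|Γ| ≈ 0.833

|Γ| = (S − 1)/(S + 1) = (11 − 1)/(11 + 1) = 10/12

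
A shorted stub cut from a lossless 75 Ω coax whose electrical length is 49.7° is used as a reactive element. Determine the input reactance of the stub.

tan(βl) = 1.18
For a shorted stub, Z_in = jZ_0·tan(βl)

X_in ≈ 88.4 Ω (inductive)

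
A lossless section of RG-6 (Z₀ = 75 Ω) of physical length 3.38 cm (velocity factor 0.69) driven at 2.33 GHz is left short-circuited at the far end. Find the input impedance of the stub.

λ = v/f = 0.69·c / 2.33 GHz = 0.0888 m
βl = 2π·l/λ = 2π × 0.38 = 137°
tan(βl) = -0.934
For a short-circuited stub, Z_in = jZ_0·tan(βl)

Z_in ≈ −j70 Ω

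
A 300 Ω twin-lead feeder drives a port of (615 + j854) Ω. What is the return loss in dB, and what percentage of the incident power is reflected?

Γ = (315 + j854)/(915 + j854), |Γ| = 0.727
RL = −20·log₁₀(0.727) = 2.77 dB
P_refl/P_inc = |Γ|² = 0.529

RL ≈ 2.77 dB; 52.9% of incident power reflected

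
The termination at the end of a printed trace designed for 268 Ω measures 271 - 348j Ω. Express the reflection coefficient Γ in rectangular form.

Γ = (Z_L − Z_0)/(Z_L + Z_0) = (3 − j348)/(539 − j348)

Γ ≈ 0.298 − j0.453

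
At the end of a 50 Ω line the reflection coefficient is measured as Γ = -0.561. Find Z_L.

Z_L ≈ 14.1 Ω

Z_L = Z_0·(1 + Γ)/(1 − Γ) = 50·(0.439)/(1.56)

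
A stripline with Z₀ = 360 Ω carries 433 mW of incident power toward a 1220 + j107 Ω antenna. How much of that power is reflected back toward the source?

|Γ| = |(860 + j107)/(1580 + j107)| = 0.547
|Γ|² = 0.299
P_refl = |Γ|²·P_inc = 130 mW, P_del = (1 − |Γ|²)·P_inc = 303 mW

P_reflected ≈ 130 mW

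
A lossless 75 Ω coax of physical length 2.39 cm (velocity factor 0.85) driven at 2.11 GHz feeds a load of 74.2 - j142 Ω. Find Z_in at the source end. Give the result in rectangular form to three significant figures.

λ = v/f = 0.85·c / 2.11 GHz = 0.121 m
βl = 2π·l/λ = 2π × 0.198 = 71.2°
tan(βl) = tan(71.2°) = 2.94
Z_in = Z_0·(Z_L + jZ_0·tanβl)/(Z_0 + jZ_L·tanβl)
     = 75·(74.2 + j78.2)/(492 + j218)

Z_in ≈ 13.9 + j5.78 Ω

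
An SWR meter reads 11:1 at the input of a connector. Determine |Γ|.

|Γ| = (S − 1)/(S + 1) = (11 − 1)/(11 + 1) = 10/12

|Γ| ≈ 0.833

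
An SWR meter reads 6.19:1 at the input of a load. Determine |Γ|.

|Γ| ≈ 0.722

|Γ| = (S − 1)/(S + 1) = (6.19 − 1)/(6.19 + 1) = 5.19/7.19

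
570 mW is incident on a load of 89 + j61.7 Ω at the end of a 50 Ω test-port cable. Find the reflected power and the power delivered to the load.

P_reflected ≈ 131 mW; P_delivered ≈ 439 mW

|Γ| = |(39 + j61.7)/(139 + j61.7)| = 0.48
|Γ|² = 0.23
P_refl = |Γ|²·P_inc = 131 mW, P_del = (1 − |Γ|²)·P_inc = 439 mW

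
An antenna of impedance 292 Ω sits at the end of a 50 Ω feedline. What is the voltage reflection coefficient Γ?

Γ = 0.708

Γ = (Z_L − Z_0)/(Z_L + Z_0) = (292 − 50)/(292 + 50) = 242/342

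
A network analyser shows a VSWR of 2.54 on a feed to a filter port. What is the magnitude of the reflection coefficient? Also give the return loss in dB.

|Γ| ≈ 0.435; return loss ≈ 7.23 dB

|Γ| = (S − 1)/(S + 1) = (2.54 − 1)/(2.54 + 1) = 1.54/3.54
RL = −20·log₁₀|Γ| = −20·log₁₀(0.435)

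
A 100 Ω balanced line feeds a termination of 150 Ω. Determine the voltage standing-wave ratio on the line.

Γ = (150 − 100)/(150 + 100) = 0.2
VSWR = (1 + 0.2)/(1 − 0.2)

VSWR ≈ 1.5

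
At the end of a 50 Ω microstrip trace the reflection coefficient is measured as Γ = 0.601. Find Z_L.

Z_L ≈ 201 Ω

Z_L = Z_0·(1 + Γ)/(1 − Γ) = 50·(1.6)/(0.399)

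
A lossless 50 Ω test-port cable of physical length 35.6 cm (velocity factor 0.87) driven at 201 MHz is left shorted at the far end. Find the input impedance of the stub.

λ = v/f = 0.87·c / 201 MHz = 1.3 m
βl = 2π·l/λ = 2π × 0.274 = 98.7°
tan(βl) = -6.54
For a shorted stub, Z_in = jZ_0·tan(βl)

Z_in ≈ −j327 Ω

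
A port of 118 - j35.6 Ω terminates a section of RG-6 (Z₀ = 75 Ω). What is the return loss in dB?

RL ≈ 10.9 dB

Γ = (43 − j35.6)/(193 − j35.6), |Γ| = 0.284
RL = −20·log₁₀|Γ| = −20·log₁₀(0.284)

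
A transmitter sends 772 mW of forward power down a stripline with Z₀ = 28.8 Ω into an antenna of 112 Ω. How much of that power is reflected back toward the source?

P_reflected ≈ 270 mW

Γ = (112 − 28.8)/(112 + 28.8) = 0.591
|Γ|² = 0.349
P_refl = |Γ|²·P_inc = 270 mW, P_del = (1 − |Γ|²)·P_inc = 502 mW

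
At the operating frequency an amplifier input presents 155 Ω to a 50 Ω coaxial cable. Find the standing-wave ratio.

VSWR ≈ 3.1

For a purely resistive load, VSWR = R_L/Z_0 or Z_0/R_L (whichever > 1) = 155/50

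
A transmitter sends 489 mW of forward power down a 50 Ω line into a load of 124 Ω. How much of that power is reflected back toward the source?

Γ = (124 − 50)/(124 + 50) = 0.425
|Γ|² = 0.181
P_refl = |Γ|²·P_inc = 88.4 mW, P_del = (1 − |Γ|²)·P_inc = 401 mW

P_reflected ≈ 88.4 mW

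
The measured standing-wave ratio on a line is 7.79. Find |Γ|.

|Γ| = (S − 1)/(S + 1) = (7.79 − 1)/(7.79 + 1) = 6.79/8.79

|Γ| ≈ 0.772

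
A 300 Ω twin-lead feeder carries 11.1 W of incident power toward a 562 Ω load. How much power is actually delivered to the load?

P_delivered ≈ 10.1 W

Γ = (562 − 300)/(562 + 300) = 0.304
|Γ|² = 0.0924
P_refl = |Γ|²·P_inc = 1.03 W, P_del = (1 − |Γ|²)·P_inc = 10.1 W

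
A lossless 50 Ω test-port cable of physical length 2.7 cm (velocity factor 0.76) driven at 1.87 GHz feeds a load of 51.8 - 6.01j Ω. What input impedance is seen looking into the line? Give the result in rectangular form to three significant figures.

λ = v/f = 0.76·c / 1.87 GHz = 0.122 m
βl = 2π·l/λ = 2π × 0.221 = 79.7°
tan(βl) = tan(79.7°) = 5.51
Z_in = Z_0·(Z_L + jZ_0·tanβl)/(Z_0 + jZ_L·tanβl)
     = 50·(51.8 + j270)/(83.1 + j286)

Z_in ≈ 46 + j4.31 Ω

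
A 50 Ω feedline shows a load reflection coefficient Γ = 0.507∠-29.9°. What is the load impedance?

Z_L = Z_0·(1 + Γ)/(1 − Γ) = 50·(1.44 − j0.253)/(0.56 + j0.253)

Z_L ≈ 98.3 − j66.9 Ω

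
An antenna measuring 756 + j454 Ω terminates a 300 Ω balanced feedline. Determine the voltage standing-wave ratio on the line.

Γ = (Z_L − Z_0)/(Z_L + Z_0) = (456 + j454)/(1056 + j454)
|Γ| = 643/1150 = 0.56
VSWR = (1 + |Γ|)/(1 − |Γ|) = 1.56/0.44

VSWR ≈ 3.54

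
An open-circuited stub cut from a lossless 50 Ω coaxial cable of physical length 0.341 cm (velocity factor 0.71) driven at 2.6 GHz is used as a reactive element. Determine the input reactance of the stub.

λ = v/f = 0.71·c / 2.6 GHz = 0.0819 m
βl = 2π·l/λ = 2π × 0.0416 = 15°
tan(βl) = 0.268
For an open-circuited stub, Z_in = −jZ_0·cot(βl) = −jZ_0/tan(βl)

X_in ≈ -187 Ω (capacitive)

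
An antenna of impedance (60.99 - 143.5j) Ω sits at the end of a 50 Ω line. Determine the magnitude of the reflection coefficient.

Γ = (Z_L − Z_0)/(Z_L + Z_0) = (10.99 − j143.5)/(111 − j143.5)
|Γ| = 144/181

|Γ| ≈ 0.793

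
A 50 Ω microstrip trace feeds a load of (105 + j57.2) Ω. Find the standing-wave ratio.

VSWR ≈ 2.85

Γ = (Z_L − Z_0)/(Z_L + Z_0) = (55 + j57.2)/(155 + j57.2)
|Γ| = 79.4/165 = 0.48
VSWR = (1 + |Γ|)/(1 − |Γ|) = 1.48/0.52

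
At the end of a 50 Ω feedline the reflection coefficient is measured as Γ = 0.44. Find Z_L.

Z_L ≈ 129 Ω

Z_L = Z_0·(1 + Γ)/(1 − Γ) = 50·(1.44)/(0.56)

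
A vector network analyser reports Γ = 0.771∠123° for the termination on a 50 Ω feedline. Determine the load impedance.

Z_L ≈ 8.33 + j26.6 Ω

Z_L = Z_0·(1 + Γ)/(1 − Γ) = 50·(0.58 + j0.647)/(1.42 − j0.647)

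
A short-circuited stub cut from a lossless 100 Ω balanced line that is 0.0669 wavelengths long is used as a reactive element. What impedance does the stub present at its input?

Z_in ≈ +j44.7 Ω

βl = 2π × 0.0669 = 24.1°
tan(βl) = 0.447
For a short-circuited stub, Z_in = jZ_0·tan(βl)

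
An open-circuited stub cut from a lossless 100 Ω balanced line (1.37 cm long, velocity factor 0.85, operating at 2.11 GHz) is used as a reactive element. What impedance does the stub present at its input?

Z_in ≈ −j116 Ω

λ = v/f = 0.85·c / 2.11 GHz = 0.121 m
βl = 2π·l/λ = 2π × 0.113 = 40.8°
tan(βl) = 0.863
For an open-circuited stub, Z_in = −jZ_0·cot(βl) = −jZ_0/tan(βl)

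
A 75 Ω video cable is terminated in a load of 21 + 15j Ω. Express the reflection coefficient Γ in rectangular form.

Γ = (Z_L − Z_0)/(Z_L + Z_0) = (-54 + j15)/(96 + j15)

Γ ≈ -0.525 + j0.238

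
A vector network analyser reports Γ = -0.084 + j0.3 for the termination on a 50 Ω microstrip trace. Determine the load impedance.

Z_L ≈ 35.7 + j23.7 Ω

Z_L = Z_0·(1 + Γ)/(1 − Γ) = 50·(0.916 + j0.3)/(1.08 − j0.3)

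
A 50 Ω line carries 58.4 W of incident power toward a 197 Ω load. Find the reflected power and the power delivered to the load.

Γ = (197 − 50)/(197 + 50) = 0.595
|Γ|² = 0.354
P_refl = |Γ|²·P_inc = 20.7 W, P_del = (1 − |Γ|²)·P_inc = 37.7 W

P_reflected ≈ 20.7 W; P_delivered ≈ 37.7 W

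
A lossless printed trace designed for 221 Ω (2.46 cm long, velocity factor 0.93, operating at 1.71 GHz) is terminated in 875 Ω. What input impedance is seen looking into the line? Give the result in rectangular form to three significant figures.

Z_in ≈ 82 − j144 Ω

λ = v/f = 0.93·c / 1.71 GHz = 0.163 m
βl = 2π·l/λ = 2π × 0.151 = 54.3°
tan(βl) = tan(54.3°) = 1.39
Z_in = Z_0·(Z_L + jZ_0·tanβl)/(Z_0 + jZ_L·tanβl)
     = 221·(875 + j307)/(221 + j1220)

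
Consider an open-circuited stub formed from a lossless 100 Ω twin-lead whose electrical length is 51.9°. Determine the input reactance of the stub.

tan(βl) = 1.28
For an open-circuited stub, Z_in = −jZ_0·cot(βl) = −jZ_0/tan(βl)

X_in ≈ -78.4 Ω (capacitive)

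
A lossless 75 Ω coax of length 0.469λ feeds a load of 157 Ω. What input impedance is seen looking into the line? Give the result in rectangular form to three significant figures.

βl = 2π × 0.469 = 169°
tan(βl) = tan(169°) = -0.197
Z_in = Z_0·(Z_L + jZ_0·tanβl)/(Z_0 + jZ_L·tanβl)
     = 75·(157 − j14.8)/(75 − j31)

Z_in ≈ 139 + j42.7 Ω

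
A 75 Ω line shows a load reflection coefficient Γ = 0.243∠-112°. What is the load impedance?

Z_L ≈ 56.9 − j27.2 Ω

Z_L = Z_0·(1 + Γ)/(1 − Γ) = 75·(0.909 − j0.225)/(1.09 + j0.225)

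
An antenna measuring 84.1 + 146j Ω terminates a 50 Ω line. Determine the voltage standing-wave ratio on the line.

Γ = (Z_L − Z_0)/(Z_L + Z_0) = (34.1 + j146)/(134.1 + j146)
|Γ| = 150/198 = 0.756
VSWR = (1 + |Γ|)/(1 − |Γ|) = 1.76/0.244

VSWR ≈ 7.21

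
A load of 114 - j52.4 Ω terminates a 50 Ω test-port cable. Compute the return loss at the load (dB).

Γ = (64 − j52.4)/(164 − j52.4), |Γ| = 0.48
RL = −20·log₁₀|Γ| = −20·log₁₀(0.48)

RL ≈ 6.37 dB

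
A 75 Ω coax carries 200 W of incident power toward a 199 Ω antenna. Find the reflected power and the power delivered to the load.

P_reflected ≈ 41 W; P_delivered ≈ 159 W

Γ = (199 − 75)/(199 + 75) = 0.453
|Γ|² = 0.205
P_refl = |Γ|²·P_inc = 41 W, P_del = (1 − |Γ|²)·P_inc = 159 W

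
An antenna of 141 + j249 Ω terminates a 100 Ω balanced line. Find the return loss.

Γ = (41 + j249)/(241 + j249), |Γ| = 0.728
RL = −20·log₁₀|Γ| = −20·log₁₀(0.728)

RL ≈ 2.75 dB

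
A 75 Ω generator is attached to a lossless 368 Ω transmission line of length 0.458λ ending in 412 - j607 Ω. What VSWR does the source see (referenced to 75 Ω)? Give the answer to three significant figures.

VSWR ≈ 20.2

βl = 2π × 0.458 = 165°
tan(βl) = -0.27
Z_in = Z_0·(Z_L + jZ_0·tanβl)/(Z_0 + jZ_L·tanβl) = 1110 − j669 Ω
Γ_s = (Z_in − Z_s)/(Z_in + Z_s) = (1030 − j669)/(1180 − j669), |Γ_s| = 0.906
VSWR = (1 + |Γ_s|)/(1 − |Γ_s|)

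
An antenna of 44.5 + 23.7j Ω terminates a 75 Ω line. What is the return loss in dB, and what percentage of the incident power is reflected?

Γ = (-30.5 + j23.7)/(119.5 + j23.7), |Γ| = 0.317
RL = −20·log₁₀(0.317) = 9.98 dB
P_refl/P_inc = |Γ|² = 0.101

RL ≈ 9.98 dB; 10.1% of incident power reflected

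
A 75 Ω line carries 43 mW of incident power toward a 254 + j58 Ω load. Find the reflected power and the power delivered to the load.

|Γ| = |(179 + j58)/(329 + j58)| = 0.563
|Γ|² = 0.317
P_refl = |Γ|²·P_inc = 13.6 mW, P_del = (1 − |Γ|²)·P_inc = 29.4 mW

P_reflected ≈ 13.6 mW; P_delivered ≈ 29.4 mW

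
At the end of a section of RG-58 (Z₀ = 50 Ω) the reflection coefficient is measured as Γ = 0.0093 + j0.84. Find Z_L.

Z_L ≈ 8.72 + j49.8 Ω

Z_L = Z_0·(1 + Γ)/(1 − Γ) = 50·(1.01 + j0.84)/(0.991 − j0.84)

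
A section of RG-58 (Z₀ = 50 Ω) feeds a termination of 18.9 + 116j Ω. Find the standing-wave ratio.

Γ = (Z_L − Z_0)/(Z_L + Z_0) = (-31.1 + j116)/(68.9 + j116)
|Γ| = 120/135 = 0.89
VSWR = (1 + |Γ|)/(1 − |Γ|) = 1.89/0.11

VSWR ≈ 17.2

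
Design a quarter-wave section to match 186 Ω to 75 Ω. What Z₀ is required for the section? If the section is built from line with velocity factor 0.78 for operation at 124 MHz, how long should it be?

Z_qwt ≈ 118 Ω; length ≈ 47.2 cm

Z_qwt = √(Z_0·R_L) = √(75 × 186) = √13950
λ = 0.78·c/f = 1.89 m, so l = λ/4 = 0.472 m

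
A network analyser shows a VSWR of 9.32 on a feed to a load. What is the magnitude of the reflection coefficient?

|Γ| = (S − 1)/(S + 1) = (9.32 − 1)/(9.32 + 1) = 8.32/10.3

|Γ| ≈ 0.806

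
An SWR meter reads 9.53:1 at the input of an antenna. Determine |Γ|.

|Γ| ≈ 0.81

|Γ| = (S − 1)/(S + 1) = (9.53 − 1)/(9.53 + 1) = 8.53/10.5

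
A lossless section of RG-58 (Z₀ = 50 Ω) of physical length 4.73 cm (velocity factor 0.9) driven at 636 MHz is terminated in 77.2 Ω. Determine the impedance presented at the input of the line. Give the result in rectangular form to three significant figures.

λ = v/f = 0.9·c / 636 MHz = 0.425 m
βl = 2π·l/λ = 2π × 0.111 = 40.1°
tan(βl) = tan(40.1°) = 0.842
Z_in = Z_0·(Z_L + jZ_0·tanβl)/(Z_0 + jZ_L·tanβl)
     = 50·(77.2 + j42.1)/(50 + j65)

Z_in ≈ 49 − j21.7 Ω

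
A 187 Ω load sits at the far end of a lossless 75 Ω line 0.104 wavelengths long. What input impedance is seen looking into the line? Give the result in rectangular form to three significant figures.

βl = 2π × 0.104 = 37.4°
tan(βl) = tan(37.4°) = 0.766
Z_in = Z_0·(Z_L + jZ_0·tanβl)/(Z_0 + jZ_L·tanβl)
     = 75·(187 + j57.4)/(75 + j143)

Z_in ≈ 63.9 − j64.5 Ω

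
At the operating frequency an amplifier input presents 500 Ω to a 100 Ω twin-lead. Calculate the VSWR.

VSWR ≈ 5

Γ = (500 − 100)/(500 + 100) = 0.667
VSWR = (1 + 0.667)/(1 − 0.667)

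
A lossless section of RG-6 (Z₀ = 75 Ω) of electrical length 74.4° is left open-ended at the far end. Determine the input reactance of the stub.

X_in ≈ -20.9 Ω (capacitive)

tan(βl) = 3.58
For an open-ended stub, Z_in = −jZ_0·cot(βl) = −jZ_0/tan(βl)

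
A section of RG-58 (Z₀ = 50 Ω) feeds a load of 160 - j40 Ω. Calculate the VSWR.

Γ = (Z_L − Z_0)/(Z_L + Z_0) = (110 − j40)/(210 − j40)
|Γ| = 117/214 = 0.548
VSWR = (1 + |Γ|)/(1 − |Γ|) = 1.55/0.452

VSWR ≈ 3.42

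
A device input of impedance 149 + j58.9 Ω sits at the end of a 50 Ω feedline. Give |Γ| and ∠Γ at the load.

Γ ≈ 0.555 ∠ 14.3°

Γ = (Z_L − Z_0)/(Z_L + Z_0) = (99 + j58.9)/(199 + j58.9)
|Γ| = 115/208 = 0.555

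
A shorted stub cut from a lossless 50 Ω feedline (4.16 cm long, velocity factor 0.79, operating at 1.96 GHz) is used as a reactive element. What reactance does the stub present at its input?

X_in ≈ -74.5 Ω (capacitive)

λ = v/f = 0.79·c / 1.96 GHz = 0.121 m
βl = 2π·l/λ = 2π × 0.344 = 124°
tan(βl) = -1.49
For a shorted stub, Z_in = jZ_0·tan(βl)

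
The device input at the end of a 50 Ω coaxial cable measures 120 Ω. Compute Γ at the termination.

Γ = (Z_L − Z_0)/(Z_L + Z_0) = (120 − 50)/(120 + 50) = 70/170

Γ = 0.412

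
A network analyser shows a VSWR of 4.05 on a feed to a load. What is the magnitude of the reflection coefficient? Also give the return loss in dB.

|Γ| ≈ 0.604; return loss ≈ 4.38 dB

|Γ| = (S − 1)/(S + 1) = (4.05 − 1)/(4.05 + 1) = 3.05/5.05
RL = −20·log₁₀|Γ| = −20·log₁₀(0.604)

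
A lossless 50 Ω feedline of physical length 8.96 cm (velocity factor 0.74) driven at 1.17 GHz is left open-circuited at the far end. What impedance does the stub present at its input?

λ = v/f = 0.74·c / 1.17 GHz = 0.19 m
βl = 2π·l/λ = 2π × 0.472 = 170°
tan(βl) = -0.176
For an open-circuited stub, Z_in = −jZ_0·cot(βl) = −jZ_0/tan(βl)

Z_in ≈ +j284 Ω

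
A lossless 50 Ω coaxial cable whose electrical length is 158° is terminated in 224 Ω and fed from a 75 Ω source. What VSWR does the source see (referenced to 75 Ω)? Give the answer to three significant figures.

tan(βl) = -0.404
Z_in = Z_0·(Z_L + jZ_0·tanβl)/(Z_0 + jZ_L·tanβl) = 60.9 + j90.1 Ω
Γ_s = (Z_in − Z_s)/(Z_in + Z_s) = (-14.1 + j90.1)/(136 + j90.1), |Γ_s| = 0.559
VSWR = (1 + |Γ_s|)/(1 − |Γ_s|)

VSWR ≈ 3.54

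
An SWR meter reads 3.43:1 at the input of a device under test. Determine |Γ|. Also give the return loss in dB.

|Γ| ≈ 0.549; return loss ≈ 5.22 dB

|Γ| = (S − 1)/(S + 1) = (3.43 − 1)/(3.43 + 1) = 2.43/4.43
RL = −20·log₁₀|Γ| = −20·log₁₀(0.549)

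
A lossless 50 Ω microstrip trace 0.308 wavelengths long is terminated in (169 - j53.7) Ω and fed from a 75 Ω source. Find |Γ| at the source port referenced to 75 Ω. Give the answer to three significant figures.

|Γ| ≈ 0.669

βl = 2π × 0.308 = 111°
tan(βl) = -2.62
Z_in = Z_0·(Z_L + jZ_0·tanβl)/(Z_0 + jZ_L·tanβl) = 16.3 + j22.4 Ω
Γ_s = (Z_in − Z_s)/(Z_in + Z_s) = (-58.7 + j22.4)/(91.3 + j22.4), |Γ_s| = 0.669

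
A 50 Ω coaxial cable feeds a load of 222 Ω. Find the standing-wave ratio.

VSWR ≈ 4.44

Γ = (222 − 50)/(222 + 50) = 0.632
VSWR = (1 + 0.632)/(1 − 0.632)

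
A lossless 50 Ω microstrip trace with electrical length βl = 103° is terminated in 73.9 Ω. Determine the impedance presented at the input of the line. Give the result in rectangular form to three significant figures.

Z_in ≈ 34.8 + j6.11 Ω

tan(βl) = tan(103°) = -4.33
Z_in = Z_0·(Z_L + jZ_0·tanβl)/(Z_0 + jZ_L·tanβl)
     = 50·(73.9 − j217)/(50 − j320)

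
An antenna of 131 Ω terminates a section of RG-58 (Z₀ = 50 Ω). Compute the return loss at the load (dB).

RL ≈ 6.98 dB

Γ = (131 − 50)/(131 + 50) = 0.448
RL = −20·log₁₀|Γ| = −20·log₁₀(0.448)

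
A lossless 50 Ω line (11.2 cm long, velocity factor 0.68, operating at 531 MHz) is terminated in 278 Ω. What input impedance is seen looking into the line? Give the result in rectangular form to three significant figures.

λ = v/f = 0.68·c / 531 MHz = 0.384 m
βl = 2π·l/λ = 2π × 0.292 = 105°
tan(βl) = tan(105°) = -3.74
Z_in = Z_0·(Z_L + jZ_0·tanβl)/(Z_0 + jZ_L·tanβl)
     = 50·(278 − j187)/(50 − j1040)

Z_in ≈ 9.61 + j12.9 Ω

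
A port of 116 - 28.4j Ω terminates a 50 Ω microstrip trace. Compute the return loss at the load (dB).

RL ≈ 7.4 dB

Γ = (66 − j28.4)/(166 − j28.4), |Γ| = 0.427
RL = −20·log₁₀|Γ| = −20·log₁₀(0.427)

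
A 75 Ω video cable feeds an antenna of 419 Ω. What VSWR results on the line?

For a purely resistive load, VSWR = R_L/Z_0 or Z_0/R_L (whichever > 1) = 419/75

VSWR ≈ 5.59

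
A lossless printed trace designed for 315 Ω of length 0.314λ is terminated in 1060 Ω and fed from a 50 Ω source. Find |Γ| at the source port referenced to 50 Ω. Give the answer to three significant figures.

βl = 2π × 0.314 = 113°
tan(βl) = -2.35
Z_in = Z_0·(Z_L + jZ_0·tanβl)/(Z_0 + jZ_L·tanβl) = 109 + j120 Ω
Γ_s = (Z_in − Z_s)/(Z_in + Z_s) = (58.8 + j120)/(159 + j120), |Γ_s| = 0.672

|Γ| ≈ 0.672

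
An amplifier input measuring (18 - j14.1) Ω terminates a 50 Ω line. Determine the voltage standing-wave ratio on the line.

VSWR ≈ 3.03

Γ = (Z_L − Z_0)/(Z_L + Z_0) = (-32 − j14.1)/(68 − j14.1)
|Γ| = 35/69.4 = 0.504
VSWR = (1 + |Γ|)/(1 − |Γ|) = 1.5/0.496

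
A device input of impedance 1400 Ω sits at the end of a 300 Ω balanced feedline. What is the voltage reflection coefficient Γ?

Γ = (Z_L − Z_0)/(Z_L + Z_0) = (1400 − 300)/(1400 + 300) = 1100/1700

Γ = 0.647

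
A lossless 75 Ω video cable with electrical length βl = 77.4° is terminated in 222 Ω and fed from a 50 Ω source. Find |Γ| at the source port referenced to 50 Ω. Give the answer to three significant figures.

tan(βl) = 4.47
Z_in = Z_0·(Z_L + jZ_0·tanβl)/(Z_0 + jZ_L·tanβl) = 26.5 − j14.8 Ω
Γ_s = (Z_in − Z_s)/(Z_in + Z_s) = (-23.5 − j14.8)/(76.5 − j14.8), |Γ_s| = 0.357

|Γ| ≈ 0.357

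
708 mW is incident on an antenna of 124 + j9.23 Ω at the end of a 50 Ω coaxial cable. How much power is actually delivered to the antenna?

|Γ| = |(74 + j9.23)/(174 + j9.23)| = 0.428
|Γ|² = 0.183
P_refl = |Γ|²·P_inc = 130 mW, P_del = (1 − |Γ|²)·P_inc = 578 mW

P_delivered ≈ 578 mW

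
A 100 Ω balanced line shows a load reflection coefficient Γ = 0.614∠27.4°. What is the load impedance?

Z_L ≈ 217 + j197 Ω

Z_L = Z_0·(1 + Γ)/(1 − Γ) = 100·(1.55 + j0.283)/(0.455 − j0.283)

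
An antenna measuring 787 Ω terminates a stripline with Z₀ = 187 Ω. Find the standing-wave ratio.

VSWR ≈ 4.21

For a purely resistive load, VSWR = R_L/Z_0 or Z_0/R_L (whichever > 1) = 787/187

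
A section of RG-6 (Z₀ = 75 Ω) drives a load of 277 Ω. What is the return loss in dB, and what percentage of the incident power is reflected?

RL ≈ 4.82 dB; 32.9% of incident power reflected

Γ = (277 − 75)/(277 + 75) = 0.574
RL = −20·log₁₀(0.574) = 4.82 dB
P_refl/P_inc = |Γ|² = 0.329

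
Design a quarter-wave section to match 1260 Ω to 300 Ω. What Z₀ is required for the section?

Z_qwt = √(Z_0·R_L) = √(300 × 1260) = √378000

Z_qwt ≈ 615 Ω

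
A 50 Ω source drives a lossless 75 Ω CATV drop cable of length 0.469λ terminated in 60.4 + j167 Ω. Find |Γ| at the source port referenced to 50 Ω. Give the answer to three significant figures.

βl = 2π × 0.469 = 169°
tan(βl) = -0.197
Z_in = Z_0·(Z_L + jZ_0·tanβl)/(Z_0 + jZ_L·tanβl) = 29.9 + j109 Ω
Γ_s = (Z_in − Z_s)/(Z_in + Z_s) = (-20.1 + j109)/(79.9 + j109), |Γ_s| = 0.82

|Γ| ≈ 0.82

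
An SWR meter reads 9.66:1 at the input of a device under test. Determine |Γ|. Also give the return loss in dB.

|Γ| = (S − 1)/(S + 1) = (9.66 − 1)/(9.66 + 1) = 8.66/10.7
RL = −20·log₁₀|Γ| = −20·log₁₀(0.812)

|Γ| ≈ 0.812; return loss ≈ 1.8 dB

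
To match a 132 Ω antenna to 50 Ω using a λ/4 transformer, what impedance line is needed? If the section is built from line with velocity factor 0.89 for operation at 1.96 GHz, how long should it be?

Z_qwt ≈ 81.2 Ω; length ≈ 3.41 cm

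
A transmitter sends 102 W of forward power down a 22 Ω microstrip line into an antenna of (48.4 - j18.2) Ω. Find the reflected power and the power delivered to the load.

P_reflected ≈ 19.8 W; P_delivered ≈ 82.2 W

|Γ| = |(26.4 − j18.2)/(70.4 − j18.2)| = 0.441
|Γ|² = 0.194
P_refl = |Γ|²·P_inc = 19.8 W, P_del = (1 − |Γ|²)·P_inc = 82.2 W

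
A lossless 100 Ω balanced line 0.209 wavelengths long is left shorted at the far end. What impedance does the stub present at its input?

Z_in ≈ +j380 Ω

βl = 2π × 0.209 = 75.2°
tan(βl) = 3.8
For a shorted stub, Z_in = jZ_0·tan(βl)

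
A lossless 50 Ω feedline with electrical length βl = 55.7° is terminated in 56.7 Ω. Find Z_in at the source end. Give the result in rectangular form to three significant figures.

Z_in ≈ 47.4 − j5.57 Ω

tan(βl) = tan(55.7°) = 1.47
Z_in = Z_0·(Z_L + jZ_0·tanβl)/(Z_0 + jZ_L·tanβl)
     = 50·(56.7 + j73.3)/(50 + j83.1)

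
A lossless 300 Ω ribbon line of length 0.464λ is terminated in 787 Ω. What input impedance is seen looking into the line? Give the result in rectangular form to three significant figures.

βl = 2π × 0.464 = 167°
tan(βl) = tan(167°) = -0.23
Z_in = Z_0·(Z_L + jZ_0·tanβl)/(Z_0 + jZ_L·tanβl)
     = 300·(787 − j69)/(300 − j181)

Z_in ≈ 607 + j298 Ω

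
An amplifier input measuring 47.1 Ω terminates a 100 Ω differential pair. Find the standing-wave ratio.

VSWR ≈ 2.12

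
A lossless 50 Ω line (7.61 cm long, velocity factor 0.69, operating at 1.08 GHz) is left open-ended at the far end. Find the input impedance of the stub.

λ = v/f = 0.69·c / 1.08 GHz = 0.192 m
βl = 2π·l/λ = 2π × 0.397 = 143°
tan(βl) = -0.755
For an open-ended stub, Z_in = −jZ_0·cot(βl) = −jZ_0/tan(βl)

Z_in ≈ +j66.2 Ω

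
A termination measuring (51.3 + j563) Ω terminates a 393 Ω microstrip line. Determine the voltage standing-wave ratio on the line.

VSWR ≈ 23.5

Γ = (Z_L − Z_0)/(Z_L + Z_0) = (-341.7 + j563)/(444.3 + j563)
|Γ| = 659/717 = 0.918
VSWR = (1 + |Γ|)/(1 − |Γ|) = 1.92/0.0817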